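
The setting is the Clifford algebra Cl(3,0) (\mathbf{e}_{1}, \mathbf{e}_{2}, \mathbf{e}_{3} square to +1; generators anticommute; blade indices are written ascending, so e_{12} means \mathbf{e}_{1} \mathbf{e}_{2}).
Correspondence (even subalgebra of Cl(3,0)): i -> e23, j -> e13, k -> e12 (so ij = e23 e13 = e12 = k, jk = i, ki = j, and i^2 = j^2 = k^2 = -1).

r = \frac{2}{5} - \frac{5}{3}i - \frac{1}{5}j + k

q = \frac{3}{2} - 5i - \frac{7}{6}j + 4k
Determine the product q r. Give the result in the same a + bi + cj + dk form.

In blades: q = \frac{3}{2} + 4 e_{12} - \frac{7}{6} e_{13} - 5 e_{23}, r = \frac{2}{5} + e_{12} - \frac{1}{5} e_{13} - \frac{5}{3} e_{23}.
Distribute q over r term by term (generator squares from the signature, products reordered to ascending indices): (\frac{3}{2})*r = \frac{3}{5} + \frac{3}{2} e_{12} - \frac{3}{10} e_{13} - \frac{5}{2} e_{23}; (4 e_{12})*r = -4 + \frac{8}{5} e_{12} - \frac{20}{3} e_{13} + \frac{4}{5} e_{23}; (-\frac{7}{6} e_{13})*r = -\frac{7}{30} - \frac{35}{18} e_{12} - \frac{7}{15} e_{13} - \frac{7}{6} e_{23}; (-5 e_{23})*r = -\frac{25}{3} + e_{12} + 5 e_{13} - 2 e_{23}.
Sum: -\frac{359}{30} + \frac{97}{45} e_{12} - \frac{73}{30} e_{13} - \frac{73}{15} e_{23}; translating back through the correspondence:
Answer: -\frac{359}{30} - \frac{73}{15}i - \frac{73}{30}j + \frac{97}{45}k


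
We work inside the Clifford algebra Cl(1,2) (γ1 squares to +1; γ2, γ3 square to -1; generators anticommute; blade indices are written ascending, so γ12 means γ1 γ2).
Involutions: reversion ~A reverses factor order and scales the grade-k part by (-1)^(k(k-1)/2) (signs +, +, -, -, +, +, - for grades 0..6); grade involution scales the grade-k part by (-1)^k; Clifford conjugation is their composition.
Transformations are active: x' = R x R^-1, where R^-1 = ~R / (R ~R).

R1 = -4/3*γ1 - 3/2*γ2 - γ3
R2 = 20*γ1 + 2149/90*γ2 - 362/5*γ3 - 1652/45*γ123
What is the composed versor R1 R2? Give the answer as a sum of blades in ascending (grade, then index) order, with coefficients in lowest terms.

Distribute over the terms of R1 (each basis-blade product reordered to ascending indices, repeated generators contracted through their squares):
(-4/3*γ1) R2 = -80/3 - 4298/135*γ12 + 1448/15*γ13 + 6608/135*γ23
(-3/2*γ2) R2 = 2149/60 + 30*γ12 + 826/15*γ13 + 543/5*γ23
(-γ3) R2 = -362/5 - 1652/45*γ12 + 20*γ13 + 2149/90*γ23
Summing the partial products and collecting blades:
Answer: -253/4 - 5204/135*γ12 + 858/5*γ13 + 9797/54*γ23


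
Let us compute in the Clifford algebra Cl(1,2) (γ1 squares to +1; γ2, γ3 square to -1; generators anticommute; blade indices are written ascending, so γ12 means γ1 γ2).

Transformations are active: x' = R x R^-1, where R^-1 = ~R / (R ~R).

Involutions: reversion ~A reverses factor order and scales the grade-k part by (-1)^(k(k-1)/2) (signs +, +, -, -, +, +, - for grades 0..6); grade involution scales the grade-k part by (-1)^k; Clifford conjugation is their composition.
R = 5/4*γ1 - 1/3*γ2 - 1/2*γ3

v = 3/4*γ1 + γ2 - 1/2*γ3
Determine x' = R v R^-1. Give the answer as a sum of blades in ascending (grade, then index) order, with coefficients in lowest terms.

~R = 5/4*γ1 - 1/3*γ2 - 1/2*γ3, and R ~R = 173/144, so R^-1 = ~R / (173/144).
R v = 49/48 + 3/2*γ12 - 1/4*γ13 + 2/3*γ23
Answer: 951/692*γ1 - 271/173*γ2 - 121/346*γ3


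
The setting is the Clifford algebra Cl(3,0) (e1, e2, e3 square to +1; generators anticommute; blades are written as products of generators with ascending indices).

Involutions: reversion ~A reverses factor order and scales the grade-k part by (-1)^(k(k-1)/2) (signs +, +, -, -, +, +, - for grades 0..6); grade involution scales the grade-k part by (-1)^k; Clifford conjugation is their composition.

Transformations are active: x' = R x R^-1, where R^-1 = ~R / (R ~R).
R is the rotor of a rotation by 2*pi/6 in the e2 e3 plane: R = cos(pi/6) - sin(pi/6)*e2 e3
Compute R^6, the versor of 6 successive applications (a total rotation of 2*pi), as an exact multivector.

The rotor phase is half the rotation angle and phases add under composition, so 6 steps in the e2 e3 plane accumulate phase 6*(pi/6) = pi: R^6 = cos(pi) - sin(pi)*e2 e3.
cos(pi) = -1 and sin(pi) = 0, so R^6 = -1. The total rotation 2*pi is 1 full turn, so every vector returns to itself, yet the rotor is -1, on the OTHER sheet of the double cover (an odd number of 2*pi turns).
Answer: -1


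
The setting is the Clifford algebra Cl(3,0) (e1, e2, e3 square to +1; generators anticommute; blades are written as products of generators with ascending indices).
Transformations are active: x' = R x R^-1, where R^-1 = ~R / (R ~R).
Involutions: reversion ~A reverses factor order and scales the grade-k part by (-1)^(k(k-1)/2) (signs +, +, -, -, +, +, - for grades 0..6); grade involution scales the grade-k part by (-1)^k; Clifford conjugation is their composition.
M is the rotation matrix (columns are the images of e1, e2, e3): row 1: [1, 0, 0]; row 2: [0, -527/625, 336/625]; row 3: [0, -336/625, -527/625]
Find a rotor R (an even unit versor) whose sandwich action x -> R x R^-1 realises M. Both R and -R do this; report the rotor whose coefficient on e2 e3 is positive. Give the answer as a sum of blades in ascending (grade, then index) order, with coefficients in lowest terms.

Method: write R = a + b12*e1 e2 + b13*e1 e3 + b23*e2 e3 with a^2 + b12^2 + b13^2 + b23^2 = 1 (so R^-1 = ~R). Expanding the columns R e_j ~R gives tr M = 4a^2 - 1 and, from the antisymmetric part, M21 - M12 = -4a*b12, M13 - M31 = 4a*b13, M32 - M23 = -4a*b23.
Here tr M = -429/625, so a^2 = (1 + tr M)/4 = 49/625 and a = ±7/25. Taking a = 7/25: M21 - M12 = 0, M13 - M31 = 0, M32 - M23 = -672/625, giving b12 = 0, b13 = 0, b23 = 24/25, i.e. R = 7/25 + 24/25*e2 e3.
Its e2 e3 coefficient is already positive.
Answer: 7/25 + 24/25*e2 e3. Note: both R and -R realise this M (trace -429/625); the covering map identifies them, and the e2 e3-coefficient sign is the tie-breaker.


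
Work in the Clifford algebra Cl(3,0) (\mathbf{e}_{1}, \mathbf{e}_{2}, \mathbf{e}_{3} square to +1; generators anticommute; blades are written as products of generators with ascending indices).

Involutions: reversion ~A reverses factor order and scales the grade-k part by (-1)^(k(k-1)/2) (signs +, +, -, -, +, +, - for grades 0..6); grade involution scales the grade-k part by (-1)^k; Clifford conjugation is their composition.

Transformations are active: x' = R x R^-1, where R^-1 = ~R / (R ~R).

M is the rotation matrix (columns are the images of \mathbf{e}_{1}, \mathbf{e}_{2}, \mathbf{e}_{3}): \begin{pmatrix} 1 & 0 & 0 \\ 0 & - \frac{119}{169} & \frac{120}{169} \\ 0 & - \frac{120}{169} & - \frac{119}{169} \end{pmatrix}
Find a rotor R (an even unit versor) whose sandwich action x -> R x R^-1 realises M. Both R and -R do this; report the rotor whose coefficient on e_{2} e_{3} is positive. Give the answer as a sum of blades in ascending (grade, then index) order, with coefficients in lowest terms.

Method: write R = a + b12*e_{1} e_{2} + b13*e_{1} e_{3} + b23*e_{2} e_{3} with a^2 + b12^2 + b13^2 + b23^2 = 1 (so R^-1 = ~R). Expanding the columns R e_j ~R gives tr M = 4a^2 - 1 and, from the antisymmetric part, M21 - M12 = -4a*b12, M13 - M31 = 4a*b13, M32 - M23 = -4a*b23.
Here tr M = -\frac{69}{169}, so a^2 = (1 + tr M)/4 = \frac{25}{169} and a = ±\frac{5}{13}. Taking a = \frac{5}{13}: M21 - M12 = 0, M13 - M31 = 0, M32 - M23 = -\frac{240}{169}, giving b12 = 0, b13 = 0, b23 = \frac{12}{13}, i.e. R = \frac{5}{13} + \frac{12}{13} e_{2} e_{3}.
Its e_{2} e_{3} coefficient is already positive.
Answer: \frac{5}{13} + \frac{12}{13} e_{2} e_{3}. Note: both R and -R realise this M (trace -\frac{69}{169}); the covering map identifies them, and the e_{2} e_{3}-coefficient sign is the tie-breaker.


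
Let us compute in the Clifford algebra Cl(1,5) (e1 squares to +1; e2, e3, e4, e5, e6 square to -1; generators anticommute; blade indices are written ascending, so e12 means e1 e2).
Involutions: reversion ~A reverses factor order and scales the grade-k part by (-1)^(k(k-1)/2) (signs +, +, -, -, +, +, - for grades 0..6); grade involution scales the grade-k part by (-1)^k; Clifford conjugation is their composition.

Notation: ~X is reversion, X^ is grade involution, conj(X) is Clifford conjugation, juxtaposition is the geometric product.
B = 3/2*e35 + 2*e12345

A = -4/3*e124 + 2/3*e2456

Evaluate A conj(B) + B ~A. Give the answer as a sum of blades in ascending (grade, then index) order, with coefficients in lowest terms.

first term: 8/3*e35 - 4/3*e136 + e2346 - 2*e12345
second term: 8/3*e35 - 4/3*e136 + e2346 - 2*e12345
Answer: 16/3*e35 - 8/3*e136 + 2*e2346 - 4*e12345


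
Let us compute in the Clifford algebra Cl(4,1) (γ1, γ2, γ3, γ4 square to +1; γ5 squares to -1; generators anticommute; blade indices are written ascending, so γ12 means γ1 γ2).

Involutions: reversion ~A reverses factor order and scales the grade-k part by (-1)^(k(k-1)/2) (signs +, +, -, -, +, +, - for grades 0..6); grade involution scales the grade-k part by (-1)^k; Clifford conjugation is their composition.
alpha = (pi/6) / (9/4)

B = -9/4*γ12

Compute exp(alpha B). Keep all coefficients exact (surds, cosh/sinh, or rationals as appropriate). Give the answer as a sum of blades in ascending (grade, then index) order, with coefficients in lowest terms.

B^2 = (-9/4)^2*(γ12)^2 = 81/16*(-1) = -81/16 (a basis 2-blade squares to minus the product of its generators' squares).
B^2 = -81/16 — the series telescopes trigonometrically here: l = 9/4, alpha*l = pi/6, so exp(alpha B) = cos(pi/6) + (sin(pi/6)/(9/4))*B = sqrt(3)/2 + (2/9)*B.
Answer: sqrt(3)/2 - 1/2*γ12


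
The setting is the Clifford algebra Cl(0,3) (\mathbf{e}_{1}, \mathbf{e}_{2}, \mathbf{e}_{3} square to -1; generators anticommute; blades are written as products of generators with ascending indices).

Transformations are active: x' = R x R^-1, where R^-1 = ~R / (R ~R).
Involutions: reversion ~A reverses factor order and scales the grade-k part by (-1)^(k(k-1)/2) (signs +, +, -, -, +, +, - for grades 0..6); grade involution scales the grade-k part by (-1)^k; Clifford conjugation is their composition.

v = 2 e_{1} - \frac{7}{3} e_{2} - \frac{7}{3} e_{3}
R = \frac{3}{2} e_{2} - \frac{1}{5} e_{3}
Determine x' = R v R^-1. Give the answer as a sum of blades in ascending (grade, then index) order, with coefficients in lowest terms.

~R = \frac{3}{2} e_{2} - \frac{1}{5} e_{3}, and R ~R = -\frac{229}{100}, so R^-1 = ~R / (-\frac{229}{100}).
R v = \frac{91}{30} - 3 e_{1} e_{2} + \frac{2}{5} e_{1} e_{3} - \frac{119}{30} e_{2} e_{3}
Answer: -2 e_{1} - \frac{1127}{687} e_{2} + \frac{1967}{687} e_{3}


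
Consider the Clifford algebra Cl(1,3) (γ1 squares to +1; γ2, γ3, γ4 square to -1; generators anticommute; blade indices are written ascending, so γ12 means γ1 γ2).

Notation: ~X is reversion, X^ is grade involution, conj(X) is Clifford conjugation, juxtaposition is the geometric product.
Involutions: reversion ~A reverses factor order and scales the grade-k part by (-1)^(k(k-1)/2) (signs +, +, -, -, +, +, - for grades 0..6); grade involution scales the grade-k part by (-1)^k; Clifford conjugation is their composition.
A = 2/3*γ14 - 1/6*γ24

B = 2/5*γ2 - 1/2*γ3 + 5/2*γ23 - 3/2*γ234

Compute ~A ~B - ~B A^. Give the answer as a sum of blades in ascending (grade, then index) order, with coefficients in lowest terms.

first term: 1/4*γ3 + 1/15*γ4 + 5/12*γ34 + γ123 + 4/15*γ124 - 1/3*γ134 + 1/12*γ234 + 5/3*γ1234
second term: -1/4*γ3 + 1/15*γ4 + 5/12*γ34 + γ123 - 4/15*γ124 + 1/3*γ134 - 1/12*γ234 - 5/3*γ1234
Answer: 1/2*γ3 + 8/15*γ124 - 2/3*γ134 + 1/6*γ234 + 10/3*γ1234


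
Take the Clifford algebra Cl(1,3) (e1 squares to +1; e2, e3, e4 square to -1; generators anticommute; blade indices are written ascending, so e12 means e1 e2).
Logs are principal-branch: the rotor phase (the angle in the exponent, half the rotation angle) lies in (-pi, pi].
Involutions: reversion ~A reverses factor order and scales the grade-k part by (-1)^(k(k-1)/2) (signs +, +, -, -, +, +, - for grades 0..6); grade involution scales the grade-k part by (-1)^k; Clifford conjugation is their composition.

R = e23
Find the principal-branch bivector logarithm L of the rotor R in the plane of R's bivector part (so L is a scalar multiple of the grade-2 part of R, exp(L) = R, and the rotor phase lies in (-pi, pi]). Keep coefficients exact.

The scalar part of R is 0, and that scalar determines the rotor phase on the principal branch; recovering the unit plane as bivector-part over sine of the phase gives L = phase * plane.
Concretely: cos(phase) = 0 gives phase = ±pi/2, and since phase/sin(phase) is even the sign is immaterial: L = (phase/sin(phase)) * <R>_2 = (pi/2) * <R>_2.
Answer: pi/2*e23


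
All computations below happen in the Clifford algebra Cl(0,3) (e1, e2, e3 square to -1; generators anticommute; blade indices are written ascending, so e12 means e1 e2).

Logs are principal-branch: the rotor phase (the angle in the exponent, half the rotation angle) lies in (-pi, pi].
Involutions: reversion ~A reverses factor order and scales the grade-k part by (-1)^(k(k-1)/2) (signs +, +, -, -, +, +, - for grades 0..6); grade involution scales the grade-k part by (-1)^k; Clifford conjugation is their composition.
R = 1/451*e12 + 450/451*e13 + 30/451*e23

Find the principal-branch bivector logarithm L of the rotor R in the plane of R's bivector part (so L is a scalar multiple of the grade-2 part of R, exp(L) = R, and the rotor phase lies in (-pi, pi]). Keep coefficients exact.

The scalar part of R is 0, and that scalar determines the rotor phase on the principal branch; recovering the unit plane as bivector-part over sine of the phase gives L = phase * plane.
Concretely: cos(phase) = 0 gives phase = ±pi/2, and since phase/sin(phase) is even the sign is immaterial: L = (phase/sin(phase)) * <R>_2 = (pi/2) * <R>_2.
Answer: pi/902*e12 + 225*pi/451*e13 + 15*pi/451*e23


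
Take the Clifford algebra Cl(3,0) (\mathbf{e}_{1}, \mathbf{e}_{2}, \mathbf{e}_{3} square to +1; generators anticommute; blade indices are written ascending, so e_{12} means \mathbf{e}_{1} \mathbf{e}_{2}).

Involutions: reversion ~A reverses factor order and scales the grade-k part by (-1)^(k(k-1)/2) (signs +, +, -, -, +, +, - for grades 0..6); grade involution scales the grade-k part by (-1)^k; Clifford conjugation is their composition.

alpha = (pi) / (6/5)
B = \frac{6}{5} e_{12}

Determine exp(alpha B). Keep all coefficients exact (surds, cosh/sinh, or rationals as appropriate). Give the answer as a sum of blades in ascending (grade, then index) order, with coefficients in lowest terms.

B^2 = (\frac{6}{5})^2*(e_{12})^2 = \frac{36}{25}*(-1) = -\frac{36}{25} (a basis 2-blade squares to minus the product of its generators' squares).
B^2 = -\frac{36}{25} — circular case — the even/odd split gives cos and sin: l = \frac{6}{5}, alpha*l = \pi, so exp(alpha B) = cos(\pi) + (sin(\pi)/(\frac{6}{5}))*B = -1 + (0)*B.
Answer: -1


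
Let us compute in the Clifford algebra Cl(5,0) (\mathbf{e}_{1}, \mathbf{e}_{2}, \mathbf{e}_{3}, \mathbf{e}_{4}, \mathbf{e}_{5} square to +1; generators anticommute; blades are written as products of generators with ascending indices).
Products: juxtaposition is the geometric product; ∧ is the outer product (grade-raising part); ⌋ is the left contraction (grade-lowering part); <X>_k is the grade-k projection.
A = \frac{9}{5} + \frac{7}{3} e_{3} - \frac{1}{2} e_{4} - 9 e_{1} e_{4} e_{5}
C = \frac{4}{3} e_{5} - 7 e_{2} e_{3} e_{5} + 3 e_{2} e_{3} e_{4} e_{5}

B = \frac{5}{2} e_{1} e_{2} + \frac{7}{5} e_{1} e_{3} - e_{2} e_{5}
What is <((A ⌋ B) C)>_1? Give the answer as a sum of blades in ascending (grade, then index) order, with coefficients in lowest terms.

step 1: -\frac{49}{15} e_{1} + \frac{9}{2} e_{1} e_{2} + \frac{63}{25} e_{1} e_{3} - \frac{9}{5} e_{2} e_{5}
step 2: -\frac{12}{5} e_{2} + \frac{63}{5} e_{3} - \frac{196}{45} e_{1} e_{5} + \frac{27}{5} e_{3} e_{4} + \frac{591}{25} e_{1} e_{2} e_{5} - \frac{1407}{50} e_{1} e_{3} e_{5} + \frac{343}{15} e_{1} e_{2} e_{3} e_{5} - \frac{189}{25} e_{1} e_{2} e_{4} e_{5} + \frac{27}{2} e_{1} e_{3} e_{4} e_{5} - \frac{49}{5} e_{1} e_{2} e_{3} e_{4} e_{5}
step 3: -\frac{12}{5} e_{2} + \frac{63}{5} e_{3}
Answer: -\frac{12}{5} e_{2} + \frac{63}{5} e_{3}


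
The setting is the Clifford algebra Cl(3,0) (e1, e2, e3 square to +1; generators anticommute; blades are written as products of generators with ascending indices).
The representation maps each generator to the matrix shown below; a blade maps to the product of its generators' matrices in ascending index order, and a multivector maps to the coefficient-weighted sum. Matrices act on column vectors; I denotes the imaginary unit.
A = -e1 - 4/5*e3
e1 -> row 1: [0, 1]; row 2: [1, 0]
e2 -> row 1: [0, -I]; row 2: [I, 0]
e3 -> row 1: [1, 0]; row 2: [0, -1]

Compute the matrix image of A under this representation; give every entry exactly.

M = (-1)*rho(e1) + (-4/5)*rho(e3), summed entrywise:
Answer: row 1: [-4/5, -1]; row 2: [-1, 4/5]


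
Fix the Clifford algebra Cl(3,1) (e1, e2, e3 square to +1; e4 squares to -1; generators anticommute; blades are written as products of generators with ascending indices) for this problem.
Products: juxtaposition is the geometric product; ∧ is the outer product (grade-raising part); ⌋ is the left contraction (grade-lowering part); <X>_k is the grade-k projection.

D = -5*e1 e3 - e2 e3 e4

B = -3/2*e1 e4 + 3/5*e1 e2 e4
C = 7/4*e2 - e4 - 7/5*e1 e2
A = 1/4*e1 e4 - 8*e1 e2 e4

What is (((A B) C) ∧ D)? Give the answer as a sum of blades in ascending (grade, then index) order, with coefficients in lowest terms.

step 1: -207/40 - 243/20*e2
step 2: -1701/80 - 1701/100*e1 - 1449/160*e2 + 207/40*e4 + 1449/200*e1 e2 + 243/20*e2 e4
step 3: 1701/16*e1 e3 - 1449/32*e1 e2 e3 - 207/8*e1 e3 e4 + 1701/80*e2 e3 e4 + 1944/25*e1 e2 e3 e4
Answer: 1701/16*e1 e3 - 1449/32*e1 e2 e3 - 207/8*e1 e3 e4 + 1701/80*e2 e3 e4 + 1944/25*e1 e2 e3 e4


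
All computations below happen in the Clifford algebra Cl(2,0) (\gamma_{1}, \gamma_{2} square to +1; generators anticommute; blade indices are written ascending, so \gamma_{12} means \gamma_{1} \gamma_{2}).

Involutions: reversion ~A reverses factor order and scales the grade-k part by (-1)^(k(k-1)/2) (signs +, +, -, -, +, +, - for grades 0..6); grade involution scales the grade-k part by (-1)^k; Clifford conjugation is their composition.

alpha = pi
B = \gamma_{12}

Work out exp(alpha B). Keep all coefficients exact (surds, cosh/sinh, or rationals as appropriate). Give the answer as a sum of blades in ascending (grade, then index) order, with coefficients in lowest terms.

B^2 = (1)^2*(\gamma_{12})^2 = 1*(-1) = -1 (a basis 2-blade squares to minus the product of its generators' squares).
B^2 = -1 — a negative square means the series sums to a rotation: l = 1, alpha*l = \pi, so exp(alpha B) = cos(\pi) + (sin(\pi)/1)*B = -1 + (0)*B.
Answer: -1


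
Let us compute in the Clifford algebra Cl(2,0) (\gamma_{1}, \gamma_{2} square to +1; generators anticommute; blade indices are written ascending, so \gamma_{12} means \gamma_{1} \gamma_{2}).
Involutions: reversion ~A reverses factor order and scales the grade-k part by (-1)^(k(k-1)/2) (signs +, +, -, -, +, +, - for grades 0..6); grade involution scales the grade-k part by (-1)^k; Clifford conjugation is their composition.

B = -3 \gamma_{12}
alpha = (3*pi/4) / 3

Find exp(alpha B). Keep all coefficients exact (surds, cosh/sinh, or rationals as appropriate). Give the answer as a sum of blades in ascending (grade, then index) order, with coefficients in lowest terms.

B^2 = (-3)^2*(\gamma_{12})^2 = 9*(-1) = -9 (a basis 2-blade squares to minus the product of its generators' squares).
B^2 = -9 — a negative square means the series sums to a rotation: l = 3, alpha*l = \frac{3 \pi}{4}, so exp(alpha B) = cos(\frac{3 \pi}{4}) + (sin(\frac{3 \pi}{4})/3)*B = - \frac{\sqrt{2}}{2} + (\frac{\sqrt{2}}{6})*B.
Answer: - \frac{\sqrt{2}}{2} - \frac{\sqrt{2}}{2} \gamma_{12}


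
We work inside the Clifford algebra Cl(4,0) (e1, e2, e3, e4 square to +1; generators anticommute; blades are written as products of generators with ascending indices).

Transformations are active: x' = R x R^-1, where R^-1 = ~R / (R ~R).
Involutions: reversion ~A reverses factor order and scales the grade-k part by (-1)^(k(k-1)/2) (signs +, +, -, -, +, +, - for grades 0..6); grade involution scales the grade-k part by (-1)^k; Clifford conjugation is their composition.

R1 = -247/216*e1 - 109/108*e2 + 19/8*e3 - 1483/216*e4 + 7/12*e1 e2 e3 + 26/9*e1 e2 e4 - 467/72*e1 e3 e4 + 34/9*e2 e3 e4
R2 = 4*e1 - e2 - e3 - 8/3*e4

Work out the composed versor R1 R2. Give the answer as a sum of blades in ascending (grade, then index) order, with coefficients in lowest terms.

Distribute over the terms of R2 (each basis-blade product reordered to ascending indices, repeated generators contracted through their squares):
R1 (4*e1) = -247/54 + 109/27*e1 e2 - 19/2*e1 e3 + 1483/54*e1 e4 + 7/3*e2 e3 + 104/9*e2 e4 - 467/18*e3 e4 - 136/9*e1 e2 e3 e4
R1 (-e2) = 109/108 + 247/216*e1 e2 + 7/12*e1 e3 + 26/9*e1 e4 + 19/8*e2 e3 - 1483/216*e2 e4 - 34/9*e3 e4 + 467/72*e1 e2 e3 e4
R1 (-e3) = -19/8 - 7/12*e1 e2 + 247/216*e1 e3 - 467/72*e1 e4 + 109/108*e2 e3 + 34/9*e2 e4 - 1483/216*e3 e4 + 26/9*e1 e2 e3 e4
R1 (-8/3*e4) = 1483/81 - 208/27*e1 e2 + 467/27*e1 e3 + 247/81*e1 e4 - 272/27*e2 e3 + 218/81*e2 e4 - 19/3*e3 e4 - 14/9*e1 e2 e3 e4
Summing the partial products and collecting blades:
Answer: 8015/648 - 671/216*e1 e2 + 2057/216*e1 e3 + 17441/648*e1 e4 - 941/216*e2 e3 + 7231/648*e2 e4 - 9271/216*e3 e4 - 175/24*e1 e2 e3 e4


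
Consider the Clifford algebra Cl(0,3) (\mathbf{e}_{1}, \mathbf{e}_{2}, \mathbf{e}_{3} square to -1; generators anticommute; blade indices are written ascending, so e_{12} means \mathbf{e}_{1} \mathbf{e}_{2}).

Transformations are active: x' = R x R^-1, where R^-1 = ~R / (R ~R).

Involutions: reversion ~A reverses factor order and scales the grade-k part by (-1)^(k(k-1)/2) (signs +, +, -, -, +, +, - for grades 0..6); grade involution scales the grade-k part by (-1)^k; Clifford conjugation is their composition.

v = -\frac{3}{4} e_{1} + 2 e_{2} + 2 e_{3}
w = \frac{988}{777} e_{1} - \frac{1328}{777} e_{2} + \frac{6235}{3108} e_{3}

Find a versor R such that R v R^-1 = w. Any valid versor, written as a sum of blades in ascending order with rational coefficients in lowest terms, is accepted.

Since q(v) = q(w) = -\frac{137}{16}, the sum R = v + w = \frac{1621}{3108} e_{1} + \frac{226}{777} e_{2} + \frac{12451}{3108} e_{3} does the job whenever invertible.
Answer: \frac{1621}{3108} e_{1} + \frac{226}{777} e_{2} + \frac{12451}{3108} e_{3}


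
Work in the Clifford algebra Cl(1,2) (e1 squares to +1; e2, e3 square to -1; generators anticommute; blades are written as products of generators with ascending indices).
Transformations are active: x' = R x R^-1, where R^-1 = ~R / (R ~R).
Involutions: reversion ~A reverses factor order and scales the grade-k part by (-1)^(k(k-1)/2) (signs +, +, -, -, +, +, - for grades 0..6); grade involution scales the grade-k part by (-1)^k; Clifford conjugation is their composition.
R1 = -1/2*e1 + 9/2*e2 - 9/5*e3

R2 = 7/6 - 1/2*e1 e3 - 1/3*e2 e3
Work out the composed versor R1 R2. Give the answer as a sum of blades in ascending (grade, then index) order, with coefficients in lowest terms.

Distribute over the terms of R1 (each basis-blade product reordered to ascending indices, repeated generators contracted through their squares):
(-1/2*e1) R2 = -7/12*e1 + 1/4*e3 + 1/6*e1 e2 e3
(9/2*e2) R2 = 21/4*e2 + 3/2*e3 + 9/4*e1 e2 e3
(-9/5*e3) R2 = 9/10*e1 + 3/5*e2 - 21/10*e3
Summing the partial products and collecting blades:
Answer: 19/60*e1 + 117/20*e2 - 7/20*e3 + 29/12*e1 e2 e3


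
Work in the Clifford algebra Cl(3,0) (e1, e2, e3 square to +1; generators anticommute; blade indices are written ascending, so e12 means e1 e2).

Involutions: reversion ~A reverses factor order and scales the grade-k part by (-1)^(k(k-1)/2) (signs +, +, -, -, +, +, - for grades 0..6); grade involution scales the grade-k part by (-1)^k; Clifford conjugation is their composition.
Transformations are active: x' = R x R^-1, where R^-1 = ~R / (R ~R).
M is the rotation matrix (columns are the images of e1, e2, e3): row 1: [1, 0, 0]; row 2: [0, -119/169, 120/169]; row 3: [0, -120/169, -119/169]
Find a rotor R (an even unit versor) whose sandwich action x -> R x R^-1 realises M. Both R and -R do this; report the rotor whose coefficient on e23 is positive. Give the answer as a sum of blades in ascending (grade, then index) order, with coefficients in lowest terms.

Method: write R = a + b12*e12 + b13*e13 + b23*e23 with a^2 + b12^2 + b13^2 + b23^2 = 1 (so R^-1 = ~R). Expanding the columns R e_j ~R gives tr M = 4a^2 - 1 and, from the antisymmetric part, M21 - M12 = -4a*b12, M13 - M31 = 4a*b13, M32 - M23 = -4a*b23.
Here tr M = -69/169, so a^2 = (1 + tr M)/4 = 25/169 and a = ±5/13. Taking a = 5/13: M21 - M12 = 0, M13 - M31 = 0, M32 - M23 = -240/169, giving b12 = 0, b13 = 0, b23 = 12/13, i.e. R = 5/13 + 12/13*e23.
Its e23 coefficient is already positive.
Answer: 5/13 + 12/13*e23. Key observation: the double cover Spin(3) -> SO(3) sends R and -R to the same matrix (trace -69/169 here), so the stated sign of the e23 coefficient is what selects one sheet.


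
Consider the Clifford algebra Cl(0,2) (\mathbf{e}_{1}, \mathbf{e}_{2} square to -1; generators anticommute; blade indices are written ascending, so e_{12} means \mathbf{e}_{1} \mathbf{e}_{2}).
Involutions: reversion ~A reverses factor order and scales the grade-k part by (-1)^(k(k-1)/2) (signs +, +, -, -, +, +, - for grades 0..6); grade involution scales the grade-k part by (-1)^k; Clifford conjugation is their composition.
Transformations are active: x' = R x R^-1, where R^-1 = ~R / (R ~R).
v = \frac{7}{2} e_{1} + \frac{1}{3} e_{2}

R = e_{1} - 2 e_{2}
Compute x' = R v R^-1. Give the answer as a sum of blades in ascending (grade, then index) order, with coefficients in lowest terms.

~R = e_{1} - 2 e_{2}, and R ~R = -5, so R^-1 = ~R / (-5).
R v = -\frac{17}{6} + \frac{22}{3} e_{12}
Answer: -\frac{71}{30} e_{1} - \frac{13}{5} e_{2}


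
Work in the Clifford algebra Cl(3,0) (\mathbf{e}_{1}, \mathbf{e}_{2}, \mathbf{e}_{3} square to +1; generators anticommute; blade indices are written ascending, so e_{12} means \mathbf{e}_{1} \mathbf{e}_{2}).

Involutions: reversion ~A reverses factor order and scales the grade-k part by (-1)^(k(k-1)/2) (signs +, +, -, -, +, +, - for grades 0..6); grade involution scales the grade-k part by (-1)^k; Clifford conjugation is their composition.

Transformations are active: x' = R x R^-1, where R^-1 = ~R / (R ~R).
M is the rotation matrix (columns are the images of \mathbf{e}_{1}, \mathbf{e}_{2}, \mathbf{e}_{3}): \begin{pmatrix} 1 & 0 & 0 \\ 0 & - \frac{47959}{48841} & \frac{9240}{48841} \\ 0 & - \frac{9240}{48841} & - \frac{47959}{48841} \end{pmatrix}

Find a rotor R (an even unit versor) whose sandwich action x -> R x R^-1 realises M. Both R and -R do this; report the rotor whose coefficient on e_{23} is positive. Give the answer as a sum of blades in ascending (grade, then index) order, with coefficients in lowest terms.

Method: write R = a + b12*e_{12} + b13*e_{13} + b23*e_{23} with a^2 + b12^2 + b13^2 + b23^2 = 1 (so R^-1 = ~R). Expanding the columns R e_j ~R gives tr M = 4a^2 - 1 and, from the antisymmetric part, M21 - M12 = -4a*b12, M13 - M31 = 4a*b13, M32 - M23 = -4a*b23.
Here tr M = -\frac{47077}{48841}, so a^2 = (1 + tr M)/4 = \frac{441}{48841} and a = ±\frac{21}{221}. Taking a = \frac{21}{221}: M21 - M12 = 0, M13 - M31 = 0, M32 - M23 = -\frac{18480}{48841}, giving b12 = 0, b13 = 0, b23 = \frac{220}{221}, i.e. R = \frac{21}{221} + \frac{220}{221} e_{23}.
Its e_{23} coefficient is already positive.
Answer: \frac{21}{221} + \frac{220}{221} e_{23}. Key observation: the double cover Spin(3) -> SO(3) sends R and -R to the same matrix (trace -\frac{47077}{48841} here), so the stated sign of the e_{23} coefficient is what selects one sheet.


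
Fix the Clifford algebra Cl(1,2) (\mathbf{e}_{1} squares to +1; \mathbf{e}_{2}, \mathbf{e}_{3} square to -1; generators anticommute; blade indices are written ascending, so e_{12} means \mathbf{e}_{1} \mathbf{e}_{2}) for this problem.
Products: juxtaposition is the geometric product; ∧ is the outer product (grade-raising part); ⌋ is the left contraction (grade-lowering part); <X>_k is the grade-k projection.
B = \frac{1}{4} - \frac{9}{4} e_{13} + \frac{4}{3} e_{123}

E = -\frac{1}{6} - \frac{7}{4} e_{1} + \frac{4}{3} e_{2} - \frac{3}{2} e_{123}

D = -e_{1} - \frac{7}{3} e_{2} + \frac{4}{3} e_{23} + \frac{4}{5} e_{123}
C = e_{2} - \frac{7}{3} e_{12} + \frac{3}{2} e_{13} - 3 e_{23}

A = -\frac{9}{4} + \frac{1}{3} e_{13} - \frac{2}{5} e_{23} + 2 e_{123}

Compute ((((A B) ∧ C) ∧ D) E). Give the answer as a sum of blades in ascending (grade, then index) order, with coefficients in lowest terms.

step 1: -\frac{191}{48} + \frac{8}{15} e_{1} + \frac{73}{18} e_{2} - \frac{9}{10} e_{12} + \frac{247}{48} e_{13} - \frac{1}{10} e_{23} - \frac{5}{2} e_{123}
step 2: -\frac{191}{48} e_{2} + \frac{7069}{720} e_{12} - \frac{191}{32} e_{13} + \frac{191}{16} e_{23} - \frac{3079}{240} e_{123}
step 3: -\frac{191}{48} e_{12} - \frac{2483}{96} e_{123}
step 4: -\frac{2483}{64} + \frac{191}{36} e_{1} - \frac{1337}{192} e_{2} + \frac{191}{32} e_{3} + \frac{191}{288} e_{12} - \frac{2483}{72} e_{13} + \frac{17381}{384} e_{23} + \frac{2483}{576} e_{123}
Answer: -\frac{2483}{64} + \frac{191}{36} e_{1} - \frac{1337}{192} e_{2} + \frac{191}{32} e_{3} + \frac{191}{288} e_{12} - \frac{2483}{72} e_{13} + \frac{17381}{384} e_{23} + \frac{2483}{576} e_{123}


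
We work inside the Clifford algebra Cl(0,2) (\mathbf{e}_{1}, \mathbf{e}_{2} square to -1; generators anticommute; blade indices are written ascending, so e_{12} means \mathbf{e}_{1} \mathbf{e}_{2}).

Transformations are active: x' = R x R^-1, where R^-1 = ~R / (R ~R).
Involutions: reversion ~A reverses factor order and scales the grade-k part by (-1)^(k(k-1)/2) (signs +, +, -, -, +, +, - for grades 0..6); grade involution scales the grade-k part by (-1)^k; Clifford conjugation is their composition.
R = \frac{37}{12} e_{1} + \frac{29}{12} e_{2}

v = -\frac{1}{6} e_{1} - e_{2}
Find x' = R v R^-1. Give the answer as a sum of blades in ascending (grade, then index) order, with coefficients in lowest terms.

~R = \frac{37}{12} e_{1} + \frac{29}{12} e_{2}, and R ~R = -\frac{1105}{72}, so R^-1 = ~R / (-\frac{1105}{72}).
R v = \frac{211}{72} - \frac{193}{72} e_{12}
Answer: -\frac{1117}{1105} e_{1} + \frac{511}{6630} e_{2}


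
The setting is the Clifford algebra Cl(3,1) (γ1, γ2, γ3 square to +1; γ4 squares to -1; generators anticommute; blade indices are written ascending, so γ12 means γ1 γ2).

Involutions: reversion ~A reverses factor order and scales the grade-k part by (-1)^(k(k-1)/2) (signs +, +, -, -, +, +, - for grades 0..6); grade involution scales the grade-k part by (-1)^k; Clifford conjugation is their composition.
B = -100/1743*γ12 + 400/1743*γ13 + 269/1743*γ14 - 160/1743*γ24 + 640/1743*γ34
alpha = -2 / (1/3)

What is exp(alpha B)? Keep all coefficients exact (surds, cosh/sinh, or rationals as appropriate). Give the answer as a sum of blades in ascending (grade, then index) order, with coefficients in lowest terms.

B^2 term by term: the squares give (-100/1743)^2*(γ12)^2 + (400/1743)^2*(γ13)^2 + (269/1743)^2*(γ14)^2 + (-160/1743)^2*(γ24)^2 + (640/1743)^2*(γ34)^2 = 10000/3038049*(-1) + 160000/3038049*(-1) + 72361/3038049*(+1) + 25600/3038049*(+1) + 409600/3038049*(+1) = 1/9 (each basis 2-blade squares to minus the product of its generators' squares); cross terms between blades sharing an index anticommute and cancel; the commuting (index-disjoint) pairs give grade-4 terms 2*c*c'*(blade product), which cancel blade by blade — γ1234: -128000/3038049 + 128000/3038049 = 0 — confirming B is simple. So B^2 = 1/9.
B^2 = 1/9 — the positive square puts this in the hyperbolic regime; l = 1/3, alpha*l = -2, so exp(alpha B) = cosh(-2) + (sinh(-2)/(1/3))*B = cosh(2) + (-3*sinh(2))*B.
Answer: cosh(2) + 100*sinh(2)/581*γ12 - 400*sinh(2)/581*γ13 - 269*sinh(2)/581*γ14 + 160*sinh(2)/581*γ24 - 640*sinh(2)/581*γ34


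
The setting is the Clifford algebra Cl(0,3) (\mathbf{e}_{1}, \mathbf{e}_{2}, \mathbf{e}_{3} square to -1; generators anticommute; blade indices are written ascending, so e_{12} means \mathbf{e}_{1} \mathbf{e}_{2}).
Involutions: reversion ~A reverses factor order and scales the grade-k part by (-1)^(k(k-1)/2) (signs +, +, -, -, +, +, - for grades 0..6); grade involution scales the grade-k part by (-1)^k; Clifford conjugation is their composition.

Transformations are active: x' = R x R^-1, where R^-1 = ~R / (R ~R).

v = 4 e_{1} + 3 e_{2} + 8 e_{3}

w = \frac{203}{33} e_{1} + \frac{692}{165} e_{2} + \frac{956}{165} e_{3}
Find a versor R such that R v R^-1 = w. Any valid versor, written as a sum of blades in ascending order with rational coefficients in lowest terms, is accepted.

Here q(v) = q(w) = -89; the classical choice R = v + w = \frac{335}{33} e_{1} + \frac{1187}{165} e_{2} + \frac{2276}{165} e_{3} then realises v -> w under the sandwich.
Answer: \frac{335}{33} e_{1} + \frac{1187}{165} e_{2} + \frac{2276}{165} e_{3}


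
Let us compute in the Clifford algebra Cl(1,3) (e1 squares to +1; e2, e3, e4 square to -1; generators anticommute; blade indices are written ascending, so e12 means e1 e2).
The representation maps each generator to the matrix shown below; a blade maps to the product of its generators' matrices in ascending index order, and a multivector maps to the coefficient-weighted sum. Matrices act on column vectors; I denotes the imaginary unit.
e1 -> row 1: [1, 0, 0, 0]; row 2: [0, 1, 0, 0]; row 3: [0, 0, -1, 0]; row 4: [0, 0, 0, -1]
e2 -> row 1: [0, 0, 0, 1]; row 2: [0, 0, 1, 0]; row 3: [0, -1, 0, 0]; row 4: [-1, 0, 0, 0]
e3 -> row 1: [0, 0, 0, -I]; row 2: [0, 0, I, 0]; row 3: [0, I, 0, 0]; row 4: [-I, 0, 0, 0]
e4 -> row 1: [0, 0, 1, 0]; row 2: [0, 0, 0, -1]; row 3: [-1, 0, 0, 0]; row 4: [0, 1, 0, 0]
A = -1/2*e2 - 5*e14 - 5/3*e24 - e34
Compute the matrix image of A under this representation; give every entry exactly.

Bivector images (products of the table entries): rho(e14) = rho(e1)rho(e4) = row 1: [0, 0, 1, 0]; row 2: [0, 0, 0, -1]; row 3: [1, 0, 0, 0]; row 4: [0, -1, 0, 0]; rho(e24) = rho(e2)rho(e4) = row 1: [0, 1, 0, 0]; row 2: [-1, 0, 0, 0]; row 3: [0, 0, 0, 1]; row 4: [0, 0, -1, 0]; rho(e34) = rho(e3)rho(e4) = row 1: [0, -I, 0, 0]; row 2: [-I, 0, 0, 0]; row 3: [0, 0, 0, -I]; row 4: [0, 0, -I, 0].
M = (-1/2)*rho(e2) + (-5)*rho(e14) + (-5/3)*rho(e24) + (-1)*rho(e34), summed entrywise:
Answer: row 1: [0, -5/3 + I, -5, -1/2]; row 2: [5/3 + I, 0, -1/2, 5]; row 3: [-5, 1/2, 0, -5/3 + I]; row 4: [1/2, 5, 5/3 + I, 0]


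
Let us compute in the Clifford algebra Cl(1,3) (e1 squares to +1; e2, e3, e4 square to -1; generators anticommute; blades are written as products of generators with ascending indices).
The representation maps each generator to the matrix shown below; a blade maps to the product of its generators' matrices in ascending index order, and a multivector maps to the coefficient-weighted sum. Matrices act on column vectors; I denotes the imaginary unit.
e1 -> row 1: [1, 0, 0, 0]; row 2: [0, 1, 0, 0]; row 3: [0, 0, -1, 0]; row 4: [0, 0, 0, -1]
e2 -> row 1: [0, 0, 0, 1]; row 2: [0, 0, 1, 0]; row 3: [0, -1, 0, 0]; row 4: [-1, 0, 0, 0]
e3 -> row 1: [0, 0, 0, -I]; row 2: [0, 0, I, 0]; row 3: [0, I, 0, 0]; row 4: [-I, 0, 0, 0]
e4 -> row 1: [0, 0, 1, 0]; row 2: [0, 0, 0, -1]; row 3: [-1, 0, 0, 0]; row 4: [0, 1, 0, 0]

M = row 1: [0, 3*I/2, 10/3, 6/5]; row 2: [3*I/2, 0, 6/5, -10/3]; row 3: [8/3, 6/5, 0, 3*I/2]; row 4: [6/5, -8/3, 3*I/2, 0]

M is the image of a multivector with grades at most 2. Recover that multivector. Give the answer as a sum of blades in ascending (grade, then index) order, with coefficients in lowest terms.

Method: the blade images are trace-orthogonal — tr(rho(e_A) rho(e_B)^-1) = 4 if A = B and 0 otherwise — and rho(e_A)^-1 = (e_A)^2 * rho(e_A) with (e_A)^2 = +1 or -1, so the coefficient of e_A in the preimage is (e_A)^2 * tr(M rho(e_A))/4.
Nonzero projections over blades of grade <= 2: e4: (e4)^2 = -1, tr(M rho(e4)) = -4/3, coefficient 1/3; e1 e2: (e1 e2)^2 = +1, tr(M rho(e1 e2)) = 24/5, coefficient 6/5; e1 e4: (e1 e4)^2 = +1, tr(M rho(e1 e4)) = 12, coefficient 3; e3 e4: (e3 e4)^2 = -1, tr(M rho(e3 e4)) = 6, coefficient -3/2. Every other blade of grade <= 2 projects to 0.
Answer: 1/3*e4 + 6/5*e1 e2 + 3*e1 e4 - 3/2*e3 e4


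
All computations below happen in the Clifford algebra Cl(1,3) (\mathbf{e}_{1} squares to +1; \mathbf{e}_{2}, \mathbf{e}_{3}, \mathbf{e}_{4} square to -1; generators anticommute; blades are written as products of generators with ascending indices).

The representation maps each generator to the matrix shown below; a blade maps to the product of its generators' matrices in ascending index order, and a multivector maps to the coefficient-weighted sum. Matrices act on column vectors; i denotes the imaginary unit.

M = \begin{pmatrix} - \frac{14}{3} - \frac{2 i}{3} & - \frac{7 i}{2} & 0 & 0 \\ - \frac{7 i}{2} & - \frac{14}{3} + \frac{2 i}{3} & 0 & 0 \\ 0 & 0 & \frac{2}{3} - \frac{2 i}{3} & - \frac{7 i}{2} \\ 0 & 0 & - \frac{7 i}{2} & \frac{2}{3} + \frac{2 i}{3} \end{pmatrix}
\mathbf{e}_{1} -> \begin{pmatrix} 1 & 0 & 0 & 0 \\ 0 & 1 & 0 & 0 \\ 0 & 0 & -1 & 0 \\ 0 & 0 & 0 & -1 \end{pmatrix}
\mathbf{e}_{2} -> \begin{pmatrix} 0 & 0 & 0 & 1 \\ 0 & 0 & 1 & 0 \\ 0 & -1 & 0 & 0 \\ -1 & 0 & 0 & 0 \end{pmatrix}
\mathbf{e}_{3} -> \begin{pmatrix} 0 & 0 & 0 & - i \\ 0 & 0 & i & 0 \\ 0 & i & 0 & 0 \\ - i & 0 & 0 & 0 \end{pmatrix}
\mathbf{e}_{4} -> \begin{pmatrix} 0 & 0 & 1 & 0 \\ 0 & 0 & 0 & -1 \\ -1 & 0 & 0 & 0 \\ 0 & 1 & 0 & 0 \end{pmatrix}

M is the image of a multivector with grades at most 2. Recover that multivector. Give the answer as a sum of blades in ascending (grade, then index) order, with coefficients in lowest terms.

Method: the blade images are trace-orthogonal — tr(rho(e_A) rho(e_B)^-1) = 4 if A = B and 0 otherwise — and rho(e_A)^-1 = (e_A)^2 * rho(e_A) with (e_A)^2 = +1 or -1, so the coefficient of e_A in the preimage is (e_A)^2 * tr(M rho(e_A))/4.
Nonzero projections over blades of grade <= 2: 1: (1)^2 = +1, tr(M 1) = -8, coefficient -2; e_{1}: (e_{1})^2 = +1, tr(M rho(e_{1})) = - \frac{32}{3}, coefficient -\frac{8}{3}; e_{2} e_{3}: (e_{2} e_{3})^2 = -1, tr(M rho(e_{2} e_{3})) = - \frac{8}{3}, coefficient \frac{2}{3}; e_{3} e_{4}: (e_{3} e_{4})^2 = -1, tr(M rho(e_{3} e_{4})) = -14, coefficient \frac{7}{2}. Every other blade of grade <= 2 projects to 0.
Answer: -2 - \frac{8}{3} e_{1} + \frac{2}{3} e_{2} e_{3} + \frac{7}{2} e_{3} e_{4}


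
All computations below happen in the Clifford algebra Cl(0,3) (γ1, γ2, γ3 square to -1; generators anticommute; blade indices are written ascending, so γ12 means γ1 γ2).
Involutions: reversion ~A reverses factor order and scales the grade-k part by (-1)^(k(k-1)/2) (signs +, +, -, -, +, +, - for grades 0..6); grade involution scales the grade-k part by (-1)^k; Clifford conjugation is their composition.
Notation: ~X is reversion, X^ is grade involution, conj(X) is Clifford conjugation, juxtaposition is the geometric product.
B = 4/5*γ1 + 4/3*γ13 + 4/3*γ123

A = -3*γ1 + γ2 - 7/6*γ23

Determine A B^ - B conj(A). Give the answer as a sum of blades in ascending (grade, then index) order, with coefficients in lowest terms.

first term: -12/5 - 14/9*γ1 + 4*γ3 + 106/45*γ12 - 4/3*γ13 - 4*γ23 - 2/5*γ123
second term: -12/5 - 14/9*γ1 + 4*γ3 + 34/45*γ12 - 4/3*γ13 - 4*γ23 + 34/15*γ123
Answer: 8/5*γ12 - 8/3*γ123


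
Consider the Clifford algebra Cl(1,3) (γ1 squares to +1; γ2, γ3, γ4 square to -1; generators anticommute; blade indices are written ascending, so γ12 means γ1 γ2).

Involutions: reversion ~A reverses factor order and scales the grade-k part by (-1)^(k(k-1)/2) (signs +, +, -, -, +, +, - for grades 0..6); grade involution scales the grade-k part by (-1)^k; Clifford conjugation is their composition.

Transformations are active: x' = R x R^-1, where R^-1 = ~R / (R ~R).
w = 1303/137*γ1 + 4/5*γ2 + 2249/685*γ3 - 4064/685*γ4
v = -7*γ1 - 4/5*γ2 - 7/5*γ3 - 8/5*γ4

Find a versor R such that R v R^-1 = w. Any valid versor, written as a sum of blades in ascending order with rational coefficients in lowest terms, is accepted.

Why this works: both vectors square to 1096/25, so q(v) = q(w) and R = v + w = 344/137*γ1 + 258/137*γ3 - 1032/137*γ4 carries v to w — its own direction survives, the complement (v - w)/2 flips.
Answer: 344/137*γ1 + 258/137*γ3 - 1032/137*γ4
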